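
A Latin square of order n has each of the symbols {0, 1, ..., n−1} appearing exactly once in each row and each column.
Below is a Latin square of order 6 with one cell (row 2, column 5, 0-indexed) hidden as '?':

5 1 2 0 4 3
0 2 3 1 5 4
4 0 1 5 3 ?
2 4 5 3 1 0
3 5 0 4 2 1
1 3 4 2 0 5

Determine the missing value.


Row 2 contains symbols [0, 1, 3, 4, 5] — missing [2].
Column 5 contains symbols [0, 1, 3, 4, 5] — missing [2].
The missing symbol must appear in both missing sets; intersection = [2].
Therefore the hidden value is 2.

Missing value = 2.


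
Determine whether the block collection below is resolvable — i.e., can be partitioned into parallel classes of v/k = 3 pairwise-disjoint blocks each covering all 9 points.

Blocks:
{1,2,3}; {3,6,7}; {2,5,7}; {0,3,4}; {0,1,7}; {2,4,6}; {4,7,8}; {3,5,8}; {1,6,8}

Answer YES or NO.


v = 9, block size k = 3, number of blocks = 9.
For resolvability, blocks must partition into parallel classes of size v/k = 3.
Total blocks must therefore be a multiple of 3: 9 = 3·3 + 0 ⇒ divisible ✓.
Consider block {1,2,3}. The only other block(s) in the collection disjoint from it are {4,7,8} — just 1 block(s). Any parallel class containing {1,2,3} would need 2 other blocks each disjoint from it, so no parallel class of size 3 can contain {1,2,3}.
Since every block must belong to some parallel class in a resolution, the collection cannot be partitioned into parallel classes.
Resolvable? NO.

NO


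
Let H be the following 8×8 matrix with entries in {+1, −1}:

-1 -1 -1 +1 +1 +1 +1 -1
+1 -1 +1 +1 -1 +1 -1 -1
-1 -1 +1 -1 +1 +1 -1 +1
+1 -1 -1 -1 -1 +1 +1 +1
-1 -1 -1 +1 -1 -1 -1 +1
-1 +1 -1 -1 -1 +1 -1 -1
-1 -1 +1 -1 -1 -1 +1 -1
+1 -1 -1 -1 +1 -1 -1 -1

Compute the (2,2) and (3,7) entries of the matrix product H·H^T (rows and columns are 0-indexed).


Row 2 of H: [-1, -1, 1, -1, 1, 1, -1, 1].
Row 3 of H: [1, -1, -1, -1, -1, 1, 1, 1].
Row 7 of H: [1, -1, -1, -1, 1, -1, -1, -1].
(H·H^T)[2][2] = Σ_j H[2][j]·H[2][j] = (-1)² + (-1)² + (1)² + (-1)² + (1)² + (1)² + (-1)² + (1)² = 1 + 1 + 1 + 1 + 1 + 1 + 1 + 1 = 8.
(H·H^T)[3][7] = Σ_j H[3][j]·H[7][j] = (1)·(1) + (-1)·(-1) + (-1)·(-1) + (-1)·(-1) + (-1)·(1) + (1)·(-1) + (1)·(-1) + (1)·(-1) = 1 + 1 + 1 + 1 + -1 + -1 + -1 + -1 = 0.
So rows 3 and 7 are orthogonal; the diagonal entry equals n = 8.

(2,2) entry = 8; (3,7) entry = 0.


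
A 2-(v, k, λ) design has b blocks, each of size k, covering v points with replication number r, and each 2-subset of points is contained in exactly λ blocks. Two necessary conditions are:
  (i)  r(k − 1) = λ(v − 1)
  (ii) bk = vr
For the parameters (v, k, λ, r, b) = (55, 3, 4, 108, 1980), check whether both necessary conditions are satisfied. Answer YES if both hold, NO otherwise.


Condition (i): r(k − 1) = 108·2 = 216; λ(v − 1) = 4·54 = 216. Match? YES.
Condition (ii): bk = 1980·3 = 5940; vr = 55·108 = 5940. Match? YES.
Both conditions hold? YES.

YES


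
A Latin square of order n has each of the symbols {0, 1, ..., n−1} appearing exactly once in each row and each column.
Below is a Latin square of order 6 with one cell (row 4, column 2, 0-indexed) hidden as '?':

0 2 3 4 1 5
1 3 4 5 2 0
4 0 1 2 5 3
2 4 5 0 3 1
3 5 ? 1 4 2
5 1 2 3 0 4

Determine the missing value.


Row 4 contains symbols [1, 2, 3, 4, 5] — missing [0].
Column 2 contains symbols [1, 2, 3, 4, 5] — missing [0].
The missing symbol must appear in both missing sets; intersection = [0].
Therefore the hidden value is 0.

Missing value = 0.


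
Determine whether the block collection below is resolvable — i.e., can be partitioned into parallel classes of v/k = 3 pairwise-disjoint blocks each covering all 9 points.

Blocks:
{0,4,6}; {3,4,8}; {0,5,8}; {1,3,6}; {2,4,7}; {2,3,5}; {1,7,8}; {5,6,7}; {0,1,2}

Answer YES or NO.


v = 9, block size k = 3, number of blocks = 9.
For resolvability, blocks must partition into parallel classes of size v/k = 3.
Total blocks must therefore be a multiple of 3: 9 = 3·3 + 0 ⇒ divisible ✓.
Greedy packing gives 3 candidate class(es). Each should be a full parallel class (size 3, covers all 9 points).
  Class 1 (3 blocks): {0,4,6}; {2,3,5}; {1,7,8}. Points covered: [0, 1, 2, 3, 4, 5, 6, 7, 8].
  Class 2 (3 blocks): {3,4,8}; {5,6,7}; {0,1,2}. Points covered: [0, 1, 2, 3, 4, 5, 6, 7, 8].
  Class 3 (3 blocks): {0,5,8}; {1,3,6}; {2,4,7}. Points covered: [0, 1, 2, 3, 4, 5, 6, 7, 8].
All classes full (size 3)? YES. All classes cover every point? YES.
Resolvable? YES.

YES


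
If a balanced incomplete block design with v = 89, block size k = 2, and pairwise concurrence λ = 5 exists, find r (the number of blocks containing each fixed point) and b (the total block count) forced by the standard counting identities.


Any 2-(v, k, λ) BIBD satisfies two necessary conditions:
  (i)  Each point sits in r blocks, and counting incidences through any fixed point gives r(k − 1) = λ(v − 1), so r = λ(v − 1)/(k − 1).
  (ii) Total incidences bk = vr, so b = vr/k.
Step 1: r = λ(v − 1)/(k − 1) = 5·(89 − 1)/(2 − 1) = 5·88/1 = 440/1 = 440.
Step 2: b = vr/k = 89·440/2 = 39160/2 = 19580.
Check integrality: r = 440 ∈ Z ✓, b = 19580 ∈ Z ✓.
(These identities are necessary conditions: they determine r and b for any design with these parameters, but do not by themselves prove that one exists.)

r = 440, b = 19580.


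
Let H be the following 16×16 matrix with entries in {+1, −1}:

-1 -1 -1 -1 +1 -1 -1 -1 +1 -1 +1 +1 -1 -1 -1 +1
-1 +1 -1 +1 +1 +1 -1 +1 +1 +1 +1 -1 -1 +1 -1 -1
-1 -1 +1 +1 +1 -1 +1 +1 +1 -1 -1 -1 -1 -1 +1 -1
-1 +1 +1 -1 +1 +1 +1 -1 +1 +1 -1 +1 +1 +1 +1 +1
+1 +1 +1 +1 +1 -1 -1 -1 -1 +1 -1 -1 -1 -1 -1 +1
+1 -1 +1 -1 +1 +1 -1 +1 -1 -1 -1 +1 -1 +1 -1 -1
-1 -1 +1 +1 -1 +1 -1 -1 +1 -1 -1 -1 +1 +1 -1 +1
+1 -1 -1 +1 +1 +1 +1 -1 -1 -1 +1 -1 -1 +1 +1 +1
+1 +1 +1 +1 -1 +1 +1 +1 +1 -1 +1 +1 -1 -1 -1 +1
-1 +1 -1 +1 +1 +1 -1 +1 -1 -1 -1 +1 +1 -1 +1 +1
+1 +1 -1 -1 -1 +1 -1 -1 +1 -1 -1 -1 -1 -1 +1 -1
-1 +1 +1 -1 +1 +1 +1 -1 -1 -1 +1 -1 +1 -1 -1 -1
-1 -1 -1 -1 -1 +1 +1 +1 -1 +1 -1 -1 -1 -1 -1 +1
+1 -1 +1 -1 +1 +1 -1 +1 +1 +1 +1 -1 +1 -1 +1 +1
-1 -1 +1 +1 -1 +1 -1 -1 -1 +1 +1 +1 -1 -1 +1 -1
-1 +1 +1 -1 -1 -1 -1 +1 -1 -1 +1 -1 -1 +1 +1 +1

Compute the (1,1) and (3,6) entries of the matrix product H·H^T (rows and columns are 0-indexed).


Row 1 of H: [-1, 1, -1, 1, 1, 1, -1, 1, 1, 1, 1, -1, -1, 1, -1, -1].
Row 3 of H: [-1, 1, 1, -1, 1, 1, 1, -1, 1, 1, -1, 1, 1, 1, 1, 1].
Row 6 of H: [-1, -1, 1, 1, -1, 1, -1, -1, 1, -1, -1, -1, 1, 1, -1, 1].
(H·H^T)[1][1] = Σ_j H[1][j]·H[1][j] = (-1)² + (1)² + (-1)² + (1)² + (1)² + (1)² + (-1)² + (1)² + (1)² + (1)² + (1)² + (-1)² + (-1)² + (1)² + (-1)² + (-1)² = 1 + 1 + 1 + 1 + 1 + 1 + 1 + 1 + 1 + 1 + 1 + 1 + 1 + 1 + 1 + 1 = 16.
(H·H^T)[3][6] = Σ_j H[3][j]·H[6][j] = (-1)·(-1) + (1)·(-1) + (1)·(1) + (-1)·(1) + (1)·(-1) + (1)·(1) + (1)·(-1) + (-1)·(-1) + (1)·(1) + (1)·(-1) + (-1)·(-1) + (1)·(-1) + (1)·(1) + (1)·(1) + (1)·(-1) + (1)·(1) = 1 + -1 + 1 + -1 + -1 + 1 + -1 + 1 + 1 + -1 + 1 + -1 + 1 + 1 + -1 + 1 = 2.
Rows 3 and 6 are not orthogonal (dot product = 2 ≠ 0), so H is not a Hadamard matrix.

(1,1) entry = 16; (3,6) entry = 2.


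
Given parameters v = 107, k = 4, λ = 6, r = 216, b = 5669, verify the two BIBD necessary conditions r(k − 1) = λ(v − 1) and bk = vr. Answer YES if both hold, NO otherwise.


Condition (i): r(k − 1) = 216·3 = 648; λ(v − 1) = 6·106 = 636. Match? NO.
Condition (ii): bk = 5669·4 = 22676; vr = 107·216 = 23112. Match? NO.
Both conditions hold? NO.

NO


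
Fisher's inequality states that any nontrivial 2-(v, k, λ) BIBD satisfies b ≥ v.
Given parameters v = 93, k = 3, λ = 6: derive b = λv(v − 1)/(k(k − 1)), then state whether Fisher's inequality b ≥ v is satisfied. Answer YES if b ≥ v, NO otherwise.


b = λv(v − 1)/(k(k − 1)) = 6·93·92/(3·2) = 51336/6 = 8556.
Compare with v = 93: b ≥ v, so Fisher's inequality holds.

YES


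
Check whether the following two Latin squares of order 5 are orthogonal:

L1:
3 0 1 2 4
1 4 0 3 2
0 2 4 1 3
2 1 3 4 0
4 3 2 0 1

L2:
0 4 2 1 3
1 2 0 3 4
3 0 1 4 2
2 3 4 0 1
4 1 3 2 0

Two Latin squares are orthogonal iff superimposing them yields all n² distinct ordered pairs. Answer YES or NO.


Form the n² = 25 superimposed pairs (L1[i][j], L2[i][j]), row by row (rows and columns indexed from 0):
row 0: (3,0) (0,4) (1,2) (2,1) (4,3)
row 1: (1,1) (4,2) (0,0) (3,3) (2,4)
row 2: (0,3) (2,0) (4,1) (1,4) (3,2)
row 3: (2,2) (1,3) (3,4) (4,0) (0,1)
row 4: (4,4) (3,1) (2,3) (0,2) (1,0)
Orthogonality requires all 25 pairs distinct.
Check by first coordinate: for each symbol s of L1, list the L2 entries in the n cells where L1 = s; they must all differ.
  L1 = 0: L2 entries (in reading order) 4, 0, 3, 1, 2 — all 5 distinct ✓
  L1 = 1: L2 entries (in reading order) 2, 1, 4, 3, 0 — all 5 distinct ✓
  L1 = 2: L2 entries (in reading order) 1, 4, 0, 2, 3 — all 5 distinct ✓
  L1 = 3: L2 entries (in reading order) 0, 3, 2, 4, 1 — all 5 distinct ✓
  L1 = 4: L2 entries (in reading order) 3, 2, 1, 0, 4 — all 5 distinct ✓
Every symbol of L1 meets every symbol of L2 exactly once, so all 25 pairs are distinct (25 of 25).
Conclusion: YES.

YES


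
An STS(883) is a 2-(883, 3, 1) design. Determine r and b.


An STS(v) is a 2-(v, 3, 1) BIBD: block size k = 3, λ = 1.
Replication: r(k − 1) = λ(v − 1) ⇒ r·2 = 883 − 1 = 882 ⇒ r = 441.
Block count: bk = vr ⇒ b·3 = 883·441 = 389403 ⇒ b = 129801.
(Check via b = v(v − 1)/6 = 883·882/6 = 778806/6 = 129801.)

r = 441, b = 129801.


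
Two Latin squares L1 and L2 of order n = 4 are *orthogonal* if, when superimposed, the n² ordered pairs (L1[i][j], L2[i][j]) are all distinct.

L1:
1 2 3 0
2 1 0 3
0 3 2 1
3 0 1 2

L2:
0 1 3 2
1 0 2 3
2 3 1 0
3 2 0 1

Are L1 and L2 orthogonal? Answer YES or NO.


Form the n² = 16 superimposed pairs (L1[i][j], L2[i][j]), row by row (rows and columns indexed from 0):
row 0: (1,0) (2,1) (3,3) (0,2)
row 1: (2,1) (1,0) (0,2) (3,3)
row 2: (0,2) (3,3) (2,1) (1,0)
row 3: (3,3) (0,2) (1,0) (2,1)
Orthogonality requires all 16 pairs distinct.
But the pair (2,1) repeats: cell (0,1) has L1 = 2, L2 = 1, and cell (1,0) has L1 = 2, L2 = 1.
A repeated pair means some other pair never occurs (only 4 distinct pairs out of 16), so the squares are not orthogonal.
Conclusion: NO.

NO


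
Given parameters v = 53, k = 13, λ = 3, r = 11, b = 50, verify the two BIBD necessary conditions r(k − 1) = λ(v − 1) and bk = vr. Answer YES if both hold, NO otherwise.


Condition (i): r(k − 1) = 11·12 = 132; λ(v − 1) = 3·52 = 156. Match? NO.
Condition (ii): bk = 50·13 = 650; vr = 53·11 = 583. Match? NO.
Both conditions hold? NO.

NO


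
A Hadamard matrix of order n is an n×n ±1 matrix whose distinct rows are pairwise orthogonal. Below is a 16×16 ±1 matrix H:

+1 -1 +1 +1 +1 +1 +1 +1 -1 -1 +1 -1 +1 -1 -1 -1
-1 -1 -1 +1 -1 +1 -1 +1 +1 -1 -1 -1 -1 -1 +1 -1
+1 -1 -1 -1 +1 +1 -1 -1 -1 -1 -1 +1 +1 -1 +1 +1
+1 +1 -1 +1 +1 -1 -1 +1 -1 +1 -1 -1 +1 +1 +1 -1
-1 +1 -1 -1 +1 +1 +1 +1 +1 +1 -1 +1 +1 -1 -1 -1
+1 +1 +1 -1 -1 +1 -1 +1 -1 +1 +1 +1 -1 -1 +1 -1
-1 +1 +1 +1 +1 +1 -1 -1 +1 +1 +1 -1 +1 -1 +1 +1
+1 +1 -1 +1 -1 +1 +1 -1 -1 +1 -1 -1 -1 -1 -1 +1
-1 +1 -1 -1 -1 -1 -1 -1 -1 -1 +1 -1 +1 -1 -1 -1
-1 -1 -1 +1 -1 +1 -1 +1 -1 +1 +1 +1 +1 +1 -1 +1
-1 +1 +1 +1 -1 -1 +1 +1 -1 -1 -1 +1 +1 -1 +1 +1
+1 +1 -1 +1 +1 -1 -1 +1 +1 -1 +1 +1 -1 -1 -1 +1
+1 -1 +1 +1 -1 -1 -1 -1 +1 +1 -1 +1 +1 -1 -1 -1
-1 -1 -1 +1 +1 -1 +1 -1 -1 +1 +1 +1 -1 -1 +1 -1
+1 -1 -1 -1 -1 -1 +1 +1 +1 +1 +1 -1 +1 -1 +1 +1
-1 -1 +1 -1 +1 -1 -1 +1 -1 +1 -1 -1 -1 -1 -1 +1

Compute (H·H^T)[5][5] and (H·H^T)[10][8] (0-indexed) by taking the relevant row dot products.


Row 5 of H: [1, 1, 1, -1, -1, 1, -1, 1, -1, 1, 1, 1, -1, -1, 1, -1].
Row 8 of H: [-1, 1, -1, -1, -1, -1, -1, -1, -1, -1, 1, -1, 1, -1, -1, -1].
Row 10 of H: [-1, 1, 1, 1, -1, -1, 1, 1, -1, -1, -1, 1, 1, -1, 1, 1].
(H·H^T)[5][5] = Σ_j H[5][j]·H[5][j] = (1)² + (1)² + (1)² + (-1)² + (-1)² + (1)² + (-1)² + (1)² + (-1)² + (1)² + (1)² + (1)² + (-1)² + (-1)² + (1)² + (-1)² = 1 + 1 + 1 + 1 + 1 + 1 + 1 + 1 + 1 + 1 + 1 + 1 + 1 + 1 + 1 + 1 = 16.
(H·H^T)[10][8] = Σ_j H[10][j]·H[8][j] = (-1)·(-1) + (1)·(1) + (1)·(-1) + (1)·(-1) + (-1)·(-1) + (-1)·(-1) + (1)·(-1) + (1)·(-1) + (-1)·(-1) + (-1)·(-1) + (-1)·(1) + (1)·(-1) + (1)·(1) + (-1)·(-1) + (1)·(-1) + (1)·(-1) = 1 + 1 + -1 + -1 + 1 + 1 + -1 + -1 + 1 + 1 + -1 + -1 + 1 + 1 + -1 + -1 = 0.
So rows 10 and 8 are orthogonal; the diagonal entry equals n = 16.

(5,5) entry = 16; (10,8) entry = 0.


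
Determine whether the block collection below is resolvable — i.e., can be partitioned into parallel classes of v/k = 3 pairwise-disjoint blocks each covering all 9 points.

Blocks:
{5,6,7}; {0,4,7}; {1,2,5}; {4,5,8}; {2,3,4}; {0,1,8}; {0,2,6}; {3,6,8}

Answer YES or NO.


v = 9, block size k = 3, number of blocks = 8.
For resolvability, blocks must partition into parallel classes of size v/k = 3.
Total blocks must therefore be a multiple of 3: 8 = 3·2 + 2 ⇒ not divisible ✗.
Resolvable? NO.

NO


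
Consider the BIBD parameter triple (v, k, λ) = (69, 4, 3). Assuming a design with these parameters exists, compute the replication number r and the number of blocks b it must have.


Any 2-(v, k, λ) BIBD satisfies two necessary conditions:
  (i)  Each point sits in r blocks, and counting incidences through any fixed point gives r(k − 1) = λ(v − 1), so r = λ(v − 1)/(k − 1).
  (ii) Total incidences bk = vr, so b = vr/k.
Step 1: r = λ(v − 1)/(k − 1) = 3·(69 − 1)/(4 − 1) = 3·68/3 = 204/3 = 68.
Step 2: b = vr/k = 69·68/4 = 4692/4 = 1173.
Check integrality: r = 68 ∈ Z ✓, b = 1173 ∈ Z ✓.
(These identities are necessary conditions: they determine r and b for any design with these parameters, but do not by themselves prove that one exists.)

r = 68, b = 1173.


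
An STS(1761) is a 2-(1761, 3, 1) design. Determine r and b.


An STS(v) is a 2-(v, 3, 1) BIBD: block size k = 3, λ = 1.
Replication: r(k − 1) = λ(v − 1) ⇒ r·2 = 1761 − 1 = 1760 ⇒ r = 880.
Block count: b = v(v − 1)/6 = 1761·1760/6 = 3099360/6 = 516560.

r = 880, b = 516560.


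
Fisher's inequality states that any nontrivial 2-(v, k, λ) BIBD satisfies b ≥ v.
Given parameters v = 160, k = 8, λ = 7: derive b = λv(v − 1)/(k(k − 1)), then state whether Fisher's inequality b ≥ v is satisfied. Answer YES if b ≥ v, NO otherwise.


b = λv(v − 1)/(k(k − 1)) = 7·160·159/(8·7) = 178080/56 = 3180.
Compare with v = 160: b ≥ v, so Fisher's inequality holds.

YES


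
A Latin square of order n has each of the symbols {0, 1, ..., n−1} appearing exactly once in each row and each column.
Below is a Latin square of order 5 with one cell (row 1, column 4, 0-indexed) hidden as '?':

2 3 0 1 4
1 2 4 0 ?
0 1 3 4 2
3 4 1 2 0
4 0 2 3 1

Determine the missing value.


Row 1 contains symbols [0, 1, 2, 4] — missing [3].
Column 4 contains symbols [0, 1, 2, 4] — missing [3].
The missing symbol must appear in both missing sets; intersection = [3].
Therefore the hidden value is 3.

Missing value = 3.


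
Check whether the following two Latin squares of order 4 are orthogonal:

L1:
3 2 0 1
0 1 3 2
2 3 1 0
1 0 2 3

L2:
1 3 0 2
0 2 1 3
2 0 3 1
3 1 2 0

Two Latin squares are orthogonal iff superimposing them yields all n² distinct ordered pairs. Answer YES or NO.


Form the n² = 16 superimposed pairs (L1[i][j], L2[i][j]), row by row (rows and columns indexed from 0):
row 0: (3,1) (2,3) (0,0) (1,2)
row 1: (0,0) (1,2) (3,1) (2,3)
row 2: (2,2) (3,0) (1,3) (0,1)
row 3: (1,3) (0,1) (2,2) (3,0)
Orthogonality requires all 16 pairs distinct.
But the pair (0,0) repeats: cell (0,2) has L1 = 0, L2 = 0, and cell (1,0) has L1 = 0, L2 = 0.
A repeated pair means some other pair never occurs (only 8 distinct pairs out of 16), so the squares are not orthogonal.
Conclusion: NO.

NO


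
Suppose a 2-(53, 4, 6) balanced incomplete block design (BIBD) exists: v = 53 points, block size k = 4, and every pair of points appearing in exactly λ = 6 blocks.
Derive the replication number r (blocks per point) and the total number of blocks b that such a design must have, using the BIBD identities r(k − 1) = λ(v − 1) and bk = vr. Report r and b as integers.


Any 2-(v, k, λ) BIBD satisfies two necessary conditions:
  (i)  Each point sits in r blocks, and counting incidences through any fixed point gives r(k − 1) = λ(v − 1), so r = λ(v − 1)/(k − 1).
  (ii) Total incidences bk = vr, so b = vr/k.
Step 1: r = λ(v − 1)/(k − 1) = 6·(53 − 1)/(4 − 1) = 6·52/3 = 312/3 = 104.
Step 2: b = vr/k = 53·104/4 = 5512/4 = 1378.
Check integrality: r = 104 ∈ Z ✓, b = 1378 ∈ Z ✓.
(These identities are necessary conditions: they determine r and b for any design with these parameters, but do not by themselves prove that one exists.)

r = 104, b = 1378.


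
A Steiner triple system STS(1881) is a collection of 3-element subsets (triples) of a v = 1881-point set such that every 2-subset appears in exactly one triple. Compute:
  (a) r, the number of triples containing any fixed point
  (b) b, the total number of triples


An STS(v) is a 2-(v, 3, 1) BIBD: block size k = 3, λ = 1.
Replication: r(k − 1) = λ(v − 1) ⇒ r·2 = 1881 − 1 = 1880 ⇒ r = 940.
Block count: b = v(v − 1)/6 = 1881·1880/6 = 3536280/6 = 589380.
(Check via bk = vr: 589380·3 = 1768140 = 1881·940 = 1768140 ✓.)

r = 940, b = 589380.


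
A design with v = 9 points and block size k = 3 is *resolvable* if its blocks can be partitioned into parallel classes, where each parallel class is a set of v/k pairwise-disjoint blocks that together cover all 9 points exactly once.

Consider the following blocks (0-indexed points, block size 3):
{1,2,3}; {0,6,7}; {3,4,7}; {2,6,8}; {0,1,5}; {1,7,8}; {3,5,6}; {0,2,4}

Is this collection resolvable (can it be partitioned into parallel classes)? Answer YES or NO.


v = 9, block size k = 3, number of blocks = 8.
For resolvability, blocks must partition into parallel classes of size v/k = 3.
Total blocks must therefore be a multiple of 3: 8 = 3·2 + 2 ⇒ not divisible ✗.
Resolvable? NO.

NO


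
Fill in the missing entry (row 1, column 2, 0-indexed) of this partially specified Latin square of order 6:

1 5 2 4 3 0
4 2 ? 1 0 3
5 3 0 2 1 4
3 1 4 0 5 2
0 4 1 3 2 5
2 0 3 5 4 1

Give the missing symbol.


Row 1 contains symbols [0, 1, 2, 3, 4] — missing [5].
Column 2 contains symbols [0, 1, 2, 3, 4] — missing [5].
The missing symbol must appear in both missing sets; intersection = [5].
Therefore the hidden value is 5.

Missing value = 5.


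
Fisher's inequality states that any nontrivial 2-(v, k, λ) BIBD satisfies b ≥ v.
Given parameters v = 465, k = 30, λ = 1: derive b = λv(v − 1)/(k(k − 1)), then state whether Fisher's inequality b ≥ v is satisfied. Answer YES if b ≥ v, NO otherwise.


r = λ(v − 1)/(k − 1) = 1·464/29 = 16.
b = vr/k = 465·16/30 = 248.
Fisher's inequality: b ≥ v ⇔ 248 ≥ 465? NO.

NO


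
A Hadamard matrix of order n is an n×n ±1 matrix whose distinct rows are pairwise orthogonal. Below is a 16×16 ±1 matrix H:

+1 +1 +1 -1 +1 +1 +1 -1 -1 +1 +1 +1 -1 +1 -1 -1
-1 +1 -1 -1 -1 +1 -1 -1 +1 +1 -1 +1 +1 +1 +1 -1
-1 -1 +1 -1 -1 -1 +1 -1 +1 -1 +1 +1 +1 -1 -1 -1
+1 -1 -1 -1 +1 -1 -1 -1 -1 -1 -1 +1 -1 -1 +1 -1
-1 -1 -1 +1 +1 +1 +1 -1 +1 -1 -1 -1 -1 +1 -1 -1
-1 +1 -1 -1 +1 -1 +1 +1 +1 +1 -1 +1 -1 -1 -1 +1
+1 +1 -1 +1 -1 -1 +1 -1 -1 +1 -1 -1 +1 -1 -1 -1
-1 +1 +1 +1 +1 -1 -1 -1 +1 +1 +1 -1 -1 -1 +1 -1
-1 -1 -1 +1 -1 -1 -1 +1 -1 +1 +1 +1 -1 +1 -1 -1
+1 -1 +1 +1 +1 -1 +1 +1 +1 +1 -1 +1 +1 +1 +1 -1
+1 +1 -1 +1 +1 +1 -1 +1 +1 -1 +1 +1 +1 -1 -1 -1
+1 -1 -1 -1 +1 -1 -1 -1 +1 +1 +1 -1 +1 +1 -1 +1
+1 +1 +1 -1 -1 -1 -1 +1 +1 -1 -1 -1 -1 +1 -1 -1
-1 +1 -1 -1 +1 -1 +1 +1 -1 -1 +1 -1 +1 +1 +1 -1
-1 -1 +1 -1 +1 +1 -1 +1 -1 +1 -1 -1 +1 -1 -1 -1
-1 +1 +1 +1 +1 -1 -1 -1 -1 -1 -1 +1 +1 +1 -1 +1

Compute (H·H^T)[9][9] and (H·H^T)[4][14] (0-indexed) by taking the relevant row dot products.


Row 4 of H: [-1, -1, -1, 1, 1, 1, 1, -1, 1, -1, -1, -1, -1, 1, -1, -1].
Row 9 of H: [1, -1, 1, 1, 1, -1, 1, 1, 1, 1, -1, 1, 1, 1, 1, -1].
Row 14 of H: [-1, -1, 1, -1, 1, 1, -1, 1, -1, 1, -1, -1, 1, -1, -1, -1].
(H·H^T)[9][9] = Σ_j H[9][j]·H[9][j] = (1)² + (-1)² + (1)² + (1)² + (1)² + (-1)² + (1)² + (1)² + (1)² + (1)² + (-1)² + (1)² + (1)² + (1)² + (1)² + (-1)² = 1 + 1 + 1 + 1 + 1 + 1 + 1 + 1 + 1 + 1 + 1 + 1 + 1 + 1 + 1 + 1 = 16.
(H·H^T)[4][14] = Σ_j H[4][j]·H[14][j] = (-1)·(-1) + (-1)·(-1) + (-1)·(1) + (1)·(-1) + (1)·(1) + (1)·(1) + (1)·(-1) + (-1)·(1) + (1)·(-1) + (-1)·(1) + (-1)·(-1) + (-1)·(-1) + (-1)·(1) + (1)·(-1) + (-1)·(-1) + (-1)·(-1) = 1 + 1 + -1 + -1 + 1 + 1 + -1 + -1 + -1 + -1 + 1 + 1 + -1 + -1 + 1 + 1 = 0.
So rows 4 and 14 are orthogonal; the diagonal entry equals n = 16.

(9,9) entry = 16; (4,14) entry = 0.


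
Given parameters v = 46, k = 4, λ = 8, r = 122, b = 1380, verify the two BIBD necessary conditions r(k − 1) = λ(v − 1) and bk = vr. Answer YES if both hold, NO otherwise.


Condition (i): r(k − 1) = 122·3 = 366; λ(v − 1) = 8·45 = 360. Match? NO.
Condition (ii): bk = 1380·4 = 5520; vr = 46·122 = 5612. Match? NO.
Both conditions hold? NO.

NO


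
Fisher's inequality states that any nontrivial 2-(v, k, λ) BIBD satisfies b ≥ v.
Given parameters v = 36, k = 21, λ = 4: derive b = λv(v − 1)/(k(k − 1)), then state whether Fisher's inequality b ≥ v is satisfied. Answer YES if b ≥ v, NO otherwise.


b = λv(v − 1)/(k(k − 1)) = 4·36·35/(21·20) = 5040/420 = 12.
Compare with v = 36: b < v, so Fisher's inequality fails.

NO


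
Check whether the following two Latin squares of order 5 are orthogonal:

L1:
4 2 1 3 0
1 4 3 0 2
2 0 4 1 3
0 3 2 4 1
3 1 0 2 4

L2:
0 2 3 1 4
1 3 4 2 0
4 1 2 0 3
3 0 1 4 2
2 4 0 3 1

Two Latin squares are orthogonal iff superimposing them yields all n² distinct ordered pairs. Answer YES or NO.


Form the n² = 25 superimposed pairs (L1[i][j], L2[i][j]), row by row (rows and columns indexed from 0):
row 0: (4,0) (2,2) (1,3) (3,1) (0,4)
row 1: (1,1) (4,3) (3,4) (0,2) (2,0)
row 2: (2,4) (0,1) (4,2) (1,0) (3,3)
row 3: (0,3) (3,0) (2,1) (4,4) (1,2)
row 4: (3,2) (1,4) (0,0) (2,3) (4,1)
Orthogonality requires all 25 pairs distinct.
Check by first coordinate: for each symbol s of L1, list the L2 entries in the n cells where L1 = s; they must all differ.
  L1 = 0: L2 entries (in reading order) 4, 2, 1, 3, 0 — all 5 distinct ✓
  L1 = 1: L2 entries (in reading order) 3, 1, 0, 2, 4 — all 5 distinct ✓
  L1 = 2: L2 entries (in reading order) 2, 0, 4, 1, 3 — all 5 distinct ✓
  L1 = 3: L2 entries (in reading order) 1, 4, 3, 0, 2 — all 5 distinct ✓
  L1 = 4: L2 entries (in reading order) 0, 3, 2, 4, 1 — all 5 distinct ✓
Every symbol of L1 meets every symbol of L2 exactly once, so all 25 pairs are distinct (25 of 25).
Conclusion: YES.

YES


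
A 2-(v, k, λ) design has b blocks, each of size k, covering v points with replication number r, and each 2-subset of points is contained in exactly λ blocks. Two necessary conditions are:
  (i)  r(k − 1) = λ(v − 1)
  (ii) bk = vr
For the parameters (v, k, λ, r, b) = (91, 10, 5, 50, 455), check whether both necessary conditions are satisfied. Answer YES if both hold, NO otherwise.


Condition (i): r(k − 1) = 50·9 = 450; λ(v − 1) = 5·90 = 450. Match? YES.
Condition (ii): bk = 455·10 = 4550; vr = 91·50 = 4550. Match? YES.
Both conditions hold? YES.

YES


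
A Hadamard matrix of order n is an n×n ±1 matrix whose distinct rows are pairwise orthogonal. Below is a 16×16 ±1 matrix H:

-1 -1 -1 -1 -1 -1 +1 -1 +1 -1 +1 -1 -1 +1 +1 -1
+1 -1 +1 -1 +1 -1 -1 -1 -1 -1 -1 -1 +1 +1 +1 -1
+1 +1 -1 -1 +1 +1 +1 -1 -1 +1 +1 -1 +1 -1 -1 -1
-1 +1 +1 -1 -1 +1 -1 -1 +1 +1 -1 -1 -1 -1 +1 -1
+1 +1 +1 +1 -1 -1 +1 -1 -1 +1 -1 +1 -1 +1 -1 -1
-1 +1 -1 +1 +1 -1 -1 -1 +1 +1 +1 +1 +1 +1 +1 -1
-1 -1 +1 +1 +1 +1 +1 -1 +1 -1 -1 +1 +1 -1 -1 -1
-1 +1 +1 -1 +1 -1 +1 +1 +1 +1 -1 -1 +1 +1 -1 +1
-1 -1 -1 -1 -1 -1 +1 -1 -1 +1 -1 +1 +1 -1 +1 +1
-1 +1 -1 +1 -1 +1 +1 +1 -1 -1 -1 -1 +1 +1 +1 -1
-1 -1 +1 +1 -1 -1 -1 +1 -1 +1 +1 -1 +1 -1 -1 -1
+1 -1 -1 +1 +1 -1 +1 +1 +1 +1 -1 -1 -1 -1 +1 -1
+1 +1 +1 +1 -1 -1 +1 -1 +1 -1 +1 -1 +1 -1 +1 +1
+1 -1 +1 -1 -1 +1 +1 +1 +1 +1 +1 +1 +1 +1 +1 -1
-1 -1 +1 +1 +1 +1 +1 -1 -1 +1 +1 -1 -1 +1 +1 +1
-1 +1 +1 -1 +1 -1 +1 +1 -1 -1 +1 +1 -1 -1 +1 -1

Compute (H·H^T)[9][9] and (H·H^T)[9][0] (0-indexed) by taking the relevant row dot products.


Row 0 of H: [-1, -1, -1, -1, -1, -1, 1, -1, 1, -1, 1, -1, -1, 1, 1, -1].
Row 9 of H: [-1, 1, -1, 1, -1, 1, 1, 1, -1, -1, -1, -1, 1, 1, 1, -1].
(H·H^T)[9][9] = Σ_j H[9][j]·H[9][j] = (-1)² + (1)² + (-1)² + (1)² + (-1)² + (1)² + (1)² + (1)² + (-1)² + (-1)² + (-1)² + (-1)² + (1)² + (1)² + (1)² + (-1)² = 1 + 1 + 1 + 1 + 1 + 1 + 1 + 1 + 1 + 1 + 1 + 1 + 1 + 1 + 1 + 1 = 16.
(H·H^T)[9][0] = Σ_j H[9][j]·H[0][j] = (-1)·(-1) + (1)·(-1) + (-1)·(-1) + (1)·(-1) + (-1)·(-1) + (1)·(-1) + (1)·(1) + (1)·(-1) + (-1)·(1) + (-1)·(-1) + (-1)·(1) + (-1)·(-1) + (1)·(-1) + (1)·(1) + (1)·(1) + (-1)·(-1) = 1 + -1 + 1 + -1 + 1 + -1 + 1 + -1 + -1 + 1 + -1 + 1 + -1 + 1 + 1 + 1 = 2.
Rows 9 and 0 are not orthogonal (dot product = 2 ≠ 0), so H is not a Hadamard matrix.

(9,9) entry = 16; (9,0) entry = 2.


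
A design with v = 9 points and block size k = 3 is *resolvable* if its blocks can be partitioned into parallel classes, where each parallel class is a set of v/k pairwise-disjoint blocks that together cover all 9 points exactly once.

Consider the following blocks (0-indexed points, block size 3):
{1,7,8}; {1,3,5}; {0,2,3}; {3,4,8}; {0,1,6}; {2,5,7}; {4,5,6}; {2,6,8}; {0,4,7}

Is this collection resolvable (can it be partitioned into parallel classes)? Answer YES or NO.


v = 9, block size k = 3, number of blocks = 9.
For resolvability, blocks must partition into parallel classes of size v/k = 3.
Total blocks must therefore be a multiple of 3: 9 = 3·3 + 0 ⇒ divisible ✓.
Greedy packing gives 3 candidate class(es). Each should be a full parallel class (size 3, covers all 9 points).
  Class 1 (3 blocks): {1,7,8}; {0,2,3}; {4,5,6}. Points covered: [0, 1, 2, 3, 4, 5, 6, 7, 8].
  Class 2 (3 blocks): {1,3,5}; {2,6,8}; {0,4,7}. Points covered: [0, 1, 2, 3, 4, 5, 6, 7, 8].
  Class 3 (3 blocks): {3,4,8}; {0,1,6}; {2,5,7}. Points covered: [0, 1, 2, 3, 4, 5, 6, 7, 8].
All classes full (size 3)? YES. All classes cover every point? YES.
Resolvable? YES.

YES


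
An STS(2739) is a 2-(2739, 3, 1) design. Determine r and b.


An STS(v) is a 2-(v, 3, 1) BIBD: block size k = 3, λ = 1.
Replication: r(k − 1) = λ(v − 1) ⇒ r·2 = 2739 − 1 = 2738 ⇒ r = 1369.
Block count: b = v(v − 1)/6 = 2739·2738/6 = 7499382/6 = 1249897.
(Check via bk = vr: 1249897·3 = 3749691 = 2739·1369 = 3749691 ✓.)

r = 1369, b = 1249897.


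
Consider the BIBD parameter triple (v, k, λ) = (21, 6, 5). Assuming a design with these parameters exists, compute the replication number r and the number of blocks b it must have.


Any 2-(v, k, λ) BIBD satisfies two necessary conditions:
  (i)  Each point sits in r blocks, and counting incidences through any fixed point gives r(k − 1) = λ(v − 1), so r = λ(v − 1)/(k − 1).
  (ii) Total incidences bk = vr, so b = vr/k.
Step 1: r = λ(v − 1)/(k − 1) = 5·(21 − 1)/(6 − 1) = 5·20/5 = 100/5 = 20.
Step 2: b = vr/k = 21·20/6 = 420/6 = 70.
Check integrality: r = 20 ∈ Z ✓, b = 70 ∈ Z ✓.
(These identities are necessary conditions: they determine r and b for any design with these parameters, but do not by themselves prove that one exists.)

r = 20, b = 70.


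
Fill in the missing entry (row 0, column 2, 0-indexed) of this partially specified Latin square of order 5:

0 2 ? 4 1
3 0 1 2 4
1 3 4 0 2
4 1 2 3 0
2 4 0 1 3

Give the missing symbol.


Row 0 contains symbols [0, 1, 2, 4] — missing [3].
Column 2 contains symbols [0, 1, 2, 4] — missing [3].
The missing symbol must appear in both missing sets; intersection = [3].
Therefore the hidden value is 3.

Missing value = 3.


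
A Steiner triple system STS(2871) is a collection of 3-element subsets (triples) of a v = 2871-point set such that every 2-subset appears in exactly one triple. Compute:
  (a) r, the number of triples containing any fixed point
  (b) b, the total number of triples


An STS(v) is a 2-(v, 3, 1) BIBD: block size k = 3, λ = 1.
Replication: r(k − 1) = λ(v − 1) ⇒ r·2 = 2871 − 1 = 2870 ⇒ r = 1435.
Block count: bk = vr ⇒ b·3 = 2871·1435 = 4119885 ⇒ b = 1373295.

r = 1435, b = 1373295.


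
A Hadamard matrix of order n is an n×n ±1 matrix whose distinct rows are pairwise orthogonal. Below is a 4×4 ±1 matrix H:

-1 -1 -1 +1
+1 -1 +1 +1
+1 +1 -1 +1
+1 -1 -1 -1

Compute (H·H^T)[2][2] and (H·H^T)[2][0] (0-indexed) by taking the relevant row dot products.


Row 0 of H: [-1, -1, -1, 1].
Row 2 of H: [1, 1, -1, 1].
(H·H^T)[2][2] = Σ_j H[2][j]·H[2][j] = (1)² + (1)² + (-1)² + (1)² = 1 + 1 + 1 + 1 = 4.
(H·H^T)[2][0] = Σ_j H[2][j]·H[0][j] = (1)·(-1) + (1)·(-1) + (-1)·(-1) + (1)·(1) = -1 + -1 + 1 + 1 = 0.
So rows 2 and 0 are orthogonal; the diagonal entry equals n = 4.

(2,2) entry = 4; (2,0) entry = 0.


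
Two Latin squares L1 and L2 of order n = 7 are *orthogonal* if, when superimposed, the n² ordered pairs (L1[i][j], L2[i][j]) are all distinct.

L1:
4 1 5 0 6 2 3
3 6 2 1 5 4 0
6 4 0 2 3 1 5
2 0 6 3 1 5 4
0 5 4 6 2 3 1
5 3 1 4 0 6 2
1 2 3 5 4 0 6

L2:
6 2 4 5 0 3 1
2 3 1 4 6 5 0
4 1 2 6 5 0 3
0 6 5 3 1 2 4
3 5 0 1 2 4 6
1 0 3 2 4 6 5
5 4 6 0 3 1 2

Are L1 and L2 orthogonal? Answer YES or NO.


Form the n² = 49 superimposed pairs (L1[i][j], L2[i][j]), row by row (rows and columns indexed from 0):
row 0: (4,6) (1,2) (5,4) (0,5) (6,0) (2,3) (3,1)
row 1: (3,2) (6,3) (2,1) (1,4) (5,6) (4,5) (0,0)
row 2: (6,4) (4,1) (0,2) (2,6) (3,5) (1,0) (5,3)
row 3: (2,0) (0,6) (6,5) (3,3) (1,1) (5,2) (4,4)
row 4: (0,3) (5,5) (4,0) (6,1) (2,2) (3,4) (1,6)
row 5: (5,1) (3,0) (1,3) (4,2) (0,4) (6,6) (2,5)
row 6: (1,5) (2,4) (3,6) (5,0) (4,3) (0,1) (6,2)
Orthogonality requires all 49 pairs distinct.
Check by first coordinate: for each symbol s of L1, list the L2 entries in the n cells where L1 = s; they must all differ.
  L1 = 0: L2 entries (in reading order) 5, 0, 2, 6, 3, 4, 1 — all 7 distinct ✓
  L1 = 1: L2 entries (in reading order) 2, 4, 0, 1, 6, 3, 5 — all 7 distinct ✓
  L1 = 2: L2 entries (in reading order) 3, 1, 6, 0, 2, 5, 4 — all 7 distinct ✓
  L1 = 3: L2 entries (in reading order) 1, 2, 5, 3, 4, 0, 6 — all 7 distinct ✓
  L1 = 4: L2 entries (in reading order) 6, 5, 1, 4, 0, 2, 3 — all 7 distinct ✓
  L1 = 5: L2 entries (in reading order) 4, 6, 3, 2, 5, 1, 0 — all 7 distinct ✓
  L1 = 6: L2 entries (in reading order) 0, 3, 4, 5, 1, 6, 2 — all 7 distinct ✓
Every symbol of L1 meets every symbol of L2 exactly once, so all 49 pairs are distinct (49 of 49).
Conclusion: YES.

YES


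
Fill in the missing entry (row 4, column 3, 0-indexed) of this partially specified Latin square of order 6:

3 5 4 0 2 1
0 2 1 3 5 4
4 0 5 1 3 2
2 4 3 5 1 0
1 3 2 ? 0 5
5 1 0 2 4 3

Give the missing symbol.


Row 4 contains symbols [0, 1, 2, 3, 5] — missing [4].
Column 3 contains symbols [0, 1, 2, 3, 5] — missing [4].
The missing symbol must appear in both missing sets; intersection = [4].
Therefore the hidden value is 4.

Missing value = 4.


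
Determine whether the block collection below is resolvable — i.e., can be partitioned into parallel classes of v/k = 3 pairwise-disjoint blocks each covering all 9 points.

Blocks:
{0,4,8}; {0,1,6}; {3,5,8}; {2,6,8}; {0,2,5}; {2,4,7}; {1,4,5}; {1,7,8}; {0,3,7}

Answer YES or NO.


v = 9, block size k = 3, number of blocks = 9.
For resolvability, blocks must partition into parallel classes of size v/k = 3.
Total blocks must therefore be a multiple of 3: 9 = 3·3 + 0 ⇒ divisible ✓.
Consider block {0,4,8}. It intersects every other block in the collection, so no parallel class of size 3 can contain it.
Since every block must belong to some parallel class in a resolution, the collection cannot be partitioned into parallel classes.
Resolvable? NO.

NO


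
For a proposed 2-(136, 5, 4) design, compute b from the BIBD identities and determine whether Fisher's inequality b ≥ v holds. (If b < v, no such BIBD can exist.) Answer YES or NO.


r = λ(v − 1)/(k − 1) = 4·135/4 = 135.
b = vr/k = 136·135/5 = 3672.
Fisher's inequality: b ≥ v ⇔ 3672 ≥ 136? YES.

YES


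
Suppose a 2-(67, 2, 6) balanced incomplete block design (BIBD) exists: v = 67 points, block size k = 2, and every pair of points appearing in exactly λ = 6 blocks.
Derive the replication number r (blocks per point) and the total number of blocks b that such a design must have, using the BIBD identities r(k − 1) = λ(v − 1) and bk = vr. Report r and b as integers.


Any 2-(v, k, λ) BIBD satisfies two necessary conditions:
  (i)  Each point sits in r blocks, and counting incidences through any fixed point gives r(k − 1) = λ(v − 1), so r = λ(v − 1)/(k − 1).
  (ii) Total incidences bk = vr, so b = vr/k.
Step 1: r = λ(v − 1)/(k − 1) = 6·(67 − 1)/(2 − 1) = 6·66/1 = 396/1 = 396.
Step 2: b = vr/k = 67·396/2 = 26532/2 = 13266.
Check integrality: r = 396 ∈ Z ✓, b = 13266 ∈ Z ✓.
(These identities are necessary conditions: they determine r and b for any design with these parameters, but do not by themselves prove that one exists.)

r = 396, b = 13266.


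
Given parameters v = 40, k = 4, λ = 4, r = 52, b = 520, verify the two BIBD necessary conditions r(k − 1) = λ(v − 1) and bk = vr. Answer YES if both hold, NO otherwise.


Condition (i): r(k − 1) = 52·3 = 156; λ(v − 1) = 4·39 = 156. Match? YES.
Condition (ii): bk = 520·4 = 2080; vr = 40·52 = 2080. Match? YES.
Both conditions hold? YES.

YES


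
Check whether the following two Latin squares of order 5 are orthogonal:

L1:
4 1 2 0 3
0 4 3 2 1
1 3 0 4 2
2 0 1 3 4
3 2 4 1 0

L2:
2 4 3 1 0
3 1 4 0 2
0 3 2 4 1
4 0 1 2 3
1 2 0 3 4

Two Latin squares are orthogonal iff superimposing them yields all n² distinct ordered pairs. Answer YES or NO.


Form the n² = 25 superimposed pairs (L1[i][j], L2[i][j]), row by row (rows and columns indexed from 0):
row 0: (4,2) (1,4) (2,3) (0,1) (3,0)
row 1: (0,3) (4,1) (3,4) (2,0) (1,2)
row 2: (1,0) (3,3) (0,2) (4,4) (2,1)
row 3: (2,4) (0,0) (1,1) (3,2) (4,3)
row 4: (3,1) (2,2) (4,0) (1,3) (0,4)
Orthogonality requires all 25 pairs distinct.
Check by first coordinate: for each symbol s of L1, list the L2 entries in the n cells where L1 = s; they must all differ.
  L1 = 0: L2 entries (in reading order) 1, 3, 2, 0, 4 — all 5 distinct ✓
  L1 = 1: L2 entries (in reading order) 4, 2, 0, 1, 3 — all 5 distinct ✓
  L1 = 2: L2 entries (in reading order) 3, 0, 1, 4, 2 — all 5 distinct ✓
  L1 = 3: L2 entries (in reading order) 0, 4, 3, 2, 1 — all 5 distinct ✓
  L1 = 4: L2 entries (in reading order) 2, 1, 4, 3, 0 — all 5 distinct ✓
Every symbol of L1 meets every symbol of L2 exactly once, so all 25 pairs are distinct (25 of 25).
Conclusion: YES.

YES


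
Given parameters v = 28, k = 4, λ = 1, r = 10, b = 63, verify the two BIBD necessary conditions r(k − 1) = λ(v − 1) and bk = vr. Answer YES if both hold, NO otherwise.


Condition (i): r(k − 1) = 10·3 = 30; λ(v − 1) = 1·27 = 27. Match? NO.
Condition (ii): bk = 63·4 = 252; vr = 28·10 = 280. Match? NO.
Both conditions hold? NO.

NO


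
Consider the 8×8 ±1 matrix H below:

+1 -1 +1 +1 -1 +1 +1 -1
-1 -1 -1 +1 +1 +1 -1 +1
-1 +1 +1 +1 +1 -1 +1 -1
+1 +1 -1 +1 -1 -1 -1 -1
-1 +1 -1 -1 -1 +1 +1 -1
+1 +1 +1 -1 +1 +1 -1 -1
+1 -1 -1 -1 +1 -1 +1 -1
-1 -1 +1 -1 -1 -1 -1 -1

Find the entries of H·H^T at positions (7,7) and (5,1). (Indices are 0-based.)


Row 1 of H: [-1, -1, -1, 1, 1, 1, -1, 1].
Row 5 of H: [1, 1, 1, -1, 1, 1, -1, -1].
Row 7 of H: [-1, -1, 1, -1, -1, -1, -1, -1].
(H·H^T)[7][7] = Σ_j H[7][j]·H[7][j] = (-1)² + (-1)² + (1)² + (-1)² + (-1)² + (-1)² + (-1)² + (-1)² = 1 + 1 + 1 + 1 + 1 + 1 + 1 + 1 = 8.
(H·H^T)[5][1] = Σ_j H[5][j]·H[1][j] = (1)·(-1) + (1)·(-1) + (1)·(-1) + (-1)·(1) + (1)·(1) + (1)·(1) + (-1)·(-1) + (-1)·(1) = -1 + -1 + -1 + -1 + 1 + 1 + 1 + -1 = -2.
Rows 5 and 1 are not orthogonal (dot product = -2 ≠ 0), so H is not a Hadamard matrix.

(7,7) entry = 8; (5,1) entry = -2.


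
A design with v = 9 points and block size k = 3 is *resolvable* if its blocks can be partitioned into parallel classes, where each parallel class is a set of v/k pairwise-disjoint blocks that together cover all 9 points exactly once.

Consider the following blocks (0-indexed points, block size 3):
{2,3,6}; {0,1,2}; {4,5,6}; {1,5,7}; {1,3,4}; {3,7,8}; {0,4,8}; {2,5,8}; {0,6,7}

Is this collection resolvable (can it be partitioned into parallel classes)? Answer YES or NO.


v = 9, block size k = 3, number of blocks = 9.
For resolvability, blocks must partition into parallel classes of size v/k = 3.
Total blocks must therefore be a multiple of 3: 9 = 3·3 + 0 ⇒ divisible ✓.
Greedy packing gives 3 candidate class(es). Each should be a full parallel class (size 3, covers all 9 points).
  Class 1 (3 blocks): {2,3,6}; {1,5,7}; {0,4,8}. Points covered: [0, 1, 2, 3, 4, 5, 6, 7, 8].
  Class 2 (3 blocks): {0,1,2}; {4,5,6}; {3,7,8}. Points covered: [0, 1, 2, 3, 4, 5, 6, 7, 8].
  Class 3 (3 blocks): {1,3,4}; {2,5,8}; {0,6,7}. Points covered: [0, 1, 2, 3, 4, 5, 6, 7, 8].
All classes full (size 3)? YES. All classes cover every point? YES.
Resolvable? YES.

YES


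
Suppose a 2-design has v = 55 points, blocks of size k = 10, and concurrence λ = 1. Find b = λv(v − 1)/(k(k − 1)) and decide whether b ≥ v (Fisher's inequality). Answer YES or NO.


b = λv(v − 1)/(k(k − 1)) = 1·55·54/(10·9) = 2970/90 = 33.
Compare with v = 55: b < v, so Fisher's inequality fails.

NO


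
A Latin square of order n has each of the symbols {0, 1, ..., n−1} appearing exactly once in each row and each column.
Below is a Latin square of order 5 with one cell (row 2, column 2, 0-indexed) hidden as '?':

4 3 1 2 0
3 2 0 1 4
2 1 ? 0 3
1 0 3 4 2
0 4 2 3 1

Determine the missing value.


Row 2 contains symbols [0, 1, 2, 3] — missing [4].
Column 2 contains symbols [0, 1, 2, 3] — missing [4].
The missing symbol must appear in both missing sets; intersection = [4].
Therefore the hidden value is 4.

Missing value = 4.


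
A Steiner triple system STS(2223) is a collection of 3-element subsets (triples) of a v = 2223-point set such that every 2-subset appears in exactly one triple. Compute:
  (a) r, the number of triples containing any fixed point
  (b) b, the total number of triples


An STS(v) is a 2-(v, 3, 1) BIBD: block size k = 3, λ = 1.
Replication: r(k − 1) = λ(v − 1) ⇒ r·2 = 2223 − 1 = 2222 ⇒ r = 1111.
Block count: bk = vr ⇒ b·3 = 2223·1111 = 2469753 ⇒ b = 823251.
(Check via b = v(v − 1)/6 = 2223·2222/6 = 4939506/6 = 823251.)

r = 1111, b = 823251.


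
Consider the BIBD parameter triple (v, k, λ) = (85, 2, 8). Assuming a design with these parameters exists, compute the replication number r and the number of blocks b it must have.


Any 2-(v, k, λ) BIBD satisfies two necessary conditions:
  (i)  Each point sits in r blocks, and counting incidences through any fixed point gives r(k − 1) = λ(v − 1), so r = λ(v − 1)/(k − 1).
  (ii) Total incidences bk = vr, so b = vr/k.
Step 1: r = λ(v − 1)/(k − 1) = 8·(85 − 1)/(2 − 1) = 8·84/1 = 672/1 = 672.
Step 2: b = vr/k = 85·672/2 = 57120/2 = 28560.
Check integrality: r = 672 ∈ Z ✓, b = 28560 ∈ Z ✓.
(These identities are necessary conditions: they determine r and b for any design with these parameters, but do not by themselves prove that one exists.)

r = 672, b = 28560.


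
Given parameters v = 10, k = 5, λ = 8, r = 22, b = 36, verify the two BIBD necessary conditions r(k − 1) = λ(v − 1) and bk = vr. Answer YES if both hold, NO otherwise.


Condition (i): r(k − 1) = 22·4 = 88; λ(v − 1) = 8·9 = 72. Match? NO.
Condition (ii): bk = 36·5 = 180; vr = 10·22 = 220. Match? NO.
Both conditions hold? NO.

NO


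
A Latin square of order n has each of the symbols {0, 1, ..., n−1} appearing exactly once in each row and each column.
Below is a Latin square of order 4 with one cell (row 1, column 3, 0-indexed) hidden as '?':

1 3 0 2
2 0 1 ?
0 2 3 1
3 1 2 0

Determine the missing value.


Row 1 contains symbols [0, 1, 2] — missing [3].
Column 3 contains symbols [0, 1, 2] — missing [3].
The missing symbol must appear in both missing sets; intersection = [3].
Therefore the hidden value is 3.

Missing value = 3.
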